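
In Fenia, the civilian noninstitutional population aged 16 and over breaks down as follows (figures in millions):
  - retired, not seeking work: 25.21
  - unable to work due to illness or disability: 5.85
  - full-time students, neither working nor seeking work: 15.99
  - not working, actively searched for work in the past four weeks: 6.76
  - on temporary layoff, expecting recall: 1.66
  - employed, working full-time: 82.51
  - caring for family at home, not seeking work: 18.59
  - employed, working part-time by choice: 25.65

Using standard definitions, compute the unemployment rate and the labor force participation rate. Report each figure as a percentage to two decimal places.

Employed = 82.51 + 25.65 = 108.16 million.
Unemployed = 6.76 + 1.66 = 8.42 million (jobless and actively searching, or on temporary layoff).
Labor force = 108.16 + 8.42 = 116.58 million.
Not in labor force = 25.21 + 5.85 + 15.99 + 18.59 = 65.64 million (those not working and not actively searching are outside the labor force).
Civilian working-age population = 116.58 + 65.64 = 182.22 million.
Unemployment rate = 8.42 / 116.58 = 7.22%.
Labor force participation rate = 116.58 / 182.22 = 63.98%.

Unemployment rate ≈ 7.22%; labor force participation rate ≈ 63.98%.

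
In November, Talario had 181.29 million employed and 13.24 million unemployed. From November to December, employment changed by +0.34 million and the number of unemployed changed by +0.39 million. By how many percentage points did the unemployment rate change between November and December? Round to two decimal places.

November: labor force = 181.29 + 13.24 = 194.53; u = 13.24/194.53 = 6.81%.
December: labor force = 181.63 + 13.63 = 195.26; u = 13.63/195.26 = 6.98%.
Change = 6.98% − 6.81% = +0.17 pp.

The unemployment rate changed by +0.17 percentage points.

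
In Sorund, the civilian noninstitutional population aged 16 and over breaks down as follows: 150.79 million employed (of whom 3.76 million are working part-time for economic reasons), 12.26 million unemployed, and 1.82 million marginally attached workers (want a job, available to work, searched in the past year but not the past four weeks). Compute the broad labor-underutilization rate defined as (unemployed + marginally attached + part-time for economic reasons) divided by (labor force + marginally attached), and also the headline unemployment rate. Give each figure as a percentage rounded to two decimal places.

Broad underutilization rate ≈ 10.82%; headline unemployment rate ≈ 7.52%.

Labor force = 150.79 + 12.26 = 163.05 million.
Numerator = 12.26 + 1.82 + 3.76 = 17.84 million.
Denominator = 163.05 + 1.82 = 164.87 million.
Broad rate = 17.84 / 164.87 = 10.82%.
Headline unemployment rate = 12.26 / 163.05 = 7.52%.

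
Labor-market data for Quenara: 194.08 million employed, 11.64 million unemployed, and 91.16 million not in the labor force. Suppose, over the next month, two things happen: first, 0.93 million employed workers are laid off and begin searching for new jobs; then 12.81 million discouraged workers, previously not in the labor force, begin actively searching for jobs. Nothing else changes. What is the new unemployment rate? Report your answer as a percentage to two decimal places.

New unemployment rate ≈ 11.61%.

Initially, labor force = 194.08 + 11.64 = 205.72 million, so u = 11.64/205.72 = 5.66%.
After the first change, employed falls and unemployed rises by 0.93; labor force unchanged → E = 193.15, U = 12.57, labor force = 205.72 million.
After the second change, unemployed and labor force both rise by 12.81 → E = 193.15, U = 25.38, labor force = 218.53 million.
New unemployment rate = 25.38 / 218.53 = 11.61%.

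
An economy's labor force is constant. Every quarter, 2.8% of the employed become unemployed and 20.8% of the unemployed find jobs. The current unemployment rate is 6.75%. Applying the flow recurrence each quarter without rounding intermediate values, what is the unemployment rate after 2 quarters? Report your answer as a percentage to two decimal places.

Unemployment rate after two quarters ≈ 8.88%.

With a fixed labor force, u_{t+1} = u_t + s·(1−u_t) − f·u_t = u_t·(1−s−f) + s.
Here 1−s−f = 0.764 and s = 0.028.
u_1 = 0.067500 × 0.764 + 0.028 = 0.079570.
u_2 = 0.079570 × 0.764 + 0.028 = 0.088791.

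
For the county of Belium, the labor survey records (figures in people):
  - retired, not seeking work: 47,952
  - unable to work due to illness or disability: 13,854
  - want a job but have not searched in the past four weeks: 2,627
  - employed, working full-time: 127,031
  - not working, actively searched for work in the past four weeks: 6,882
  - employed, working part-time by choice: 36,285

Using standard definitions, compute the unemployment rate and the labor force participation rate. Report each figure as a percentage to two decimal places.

Unemployment rate ≈ 4.04%; labor force participation rate ≈ 72.54%.

Employed = 127,031 + 36,285 = 163,316.
Unemployed = 6,882.
Labor force = 163,316 + 6,882 = 170,198.
Not in labor force = 47,952 + 13,854 + 2,627 = 64,433 (those not working and not actively searching are outside the labor force — including those who want a job but have given up searching).
Civilian working-age population = 170,198 + 64,433 = 234,631.
Unemployment rate = 6,882 / 170,198 = 4.04%.
Labor force participation rate = 170,198 / 234,631 = 72.54%.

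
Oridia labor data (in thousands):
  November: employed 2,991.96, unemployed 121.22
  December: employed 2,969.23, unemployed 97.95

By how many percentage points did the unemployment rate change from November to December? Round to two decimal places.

The unemployment rate changed by −0.70 percentage points.

November: labor force = 2,991.96 + 121.22 = 3,113.18; u = 121.22/3,113.18 = 3.89%.
December: labor force = 2,969.23 + 97.95 = 3,067.18; u = 97.95/3,067.18 = 3.19%.
Change = 3.19% − 3.89% = −0.70 pp.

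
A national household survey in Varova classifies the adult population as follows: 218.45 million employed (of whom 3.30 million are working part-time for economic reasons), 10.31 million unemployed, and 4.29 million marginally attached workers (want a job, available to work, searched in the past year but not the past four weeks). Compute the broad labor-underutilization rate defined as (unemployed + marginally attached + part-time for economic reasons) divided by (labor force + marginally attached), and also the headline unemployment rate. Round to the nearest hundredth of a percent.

Labor force = 218.45 + 10.31 = 228.76 million.
Numerator = 10.31 + 4.29 + 3.30 = 17.90 million.
Denominator = 228.76 + 4.29 = 233.05 million.
Broad rate = 17.90 / 233.05 = 7.68%.
Headline unemployment rate = 10.31 / 228.76 = 4.51%.

Broad underutilization rate ≈ 7.68%; headline unemployment rate ≈ 4.51%.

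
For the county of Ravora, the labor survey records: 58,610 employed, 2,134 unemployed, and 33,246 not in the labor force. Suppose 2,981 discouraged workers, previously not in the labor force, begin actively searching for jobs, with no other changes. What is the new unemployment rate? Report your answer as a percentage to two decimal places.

New unemployment rate ≈ 8.03%.

Initially, labor force = 58,610 + 2,134 = 60,744, so u = 2,134/60,744 = 3.51%.
After the change, unemployed and labor force both rise by 2,981 → E = 58,610, U = 5,115, labor force = 63,725.
New unemployment rate = 5,115 / 63,725 = 8.03%.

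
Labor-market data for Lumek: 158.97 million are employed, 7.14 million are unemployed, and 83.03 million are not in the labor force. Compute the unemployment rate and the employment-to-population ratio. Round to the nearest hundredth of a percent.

Unemployment rate ≈ 4.30%; employment-population ratio ≈ 63.81%.

Labor force = employed + unemployed = 158.97 + 7.14 = 166.11 million.
Working-age population = 166.11 + 83.03 = 249.14 million.
Unemployment rate = 7.14 / 166.11 = 4.30%.
Employment-population ratio = 158.97 / 249.14 = 63.81%.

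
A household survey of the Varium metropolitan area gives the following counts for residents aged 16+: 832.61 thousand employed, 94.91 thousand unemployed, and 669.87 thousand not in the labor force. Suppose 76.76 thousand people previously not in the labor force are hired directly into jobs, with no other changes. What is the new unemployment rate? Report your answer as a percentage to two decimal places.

New unemployment rate ≈ 9.45%.

Initially, labor force = 832.61 + 94.91 = 927.52 thousand, so u = 94.91/927.52 = 10.23%.
After the change, employed and labor force both rise by 76.76; unemployed unchanged → E = 909.37, U = 94.91, labor force = 1,004.28 thousand.
New unemployment rate = 94.91 / 1,004.28 = 9.45%.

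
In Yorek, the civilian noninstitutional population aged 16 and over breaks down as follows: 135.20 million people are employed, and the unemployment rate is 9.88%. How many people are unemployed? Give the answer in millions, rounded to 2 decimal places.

Let U be the number unemployed. The labor force is E + U, and U/(E+U) = 0.0988.
So U = 0.0988 × 135.20 / (1 − 0.0988) = 13.3578 / 0.9012 ≈ 14.82 million.

About 14.82 million are unemployed.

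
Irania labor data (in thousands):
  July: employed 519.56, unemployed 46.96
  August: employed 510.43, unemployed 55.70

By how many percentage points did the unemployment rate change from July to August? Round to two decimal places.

July: labor force = 519.56 + 46.96 = 566.52; u = 46.96/566.52 = 8.29%.
August: labor force = 510.43 + 55.70 = 566.13; u = 55.70/566.13 = 9.84%.
Change = 9.84% − 8.29% = +1.55 pp.

The unemployment rate changed by +1.55 percentage points.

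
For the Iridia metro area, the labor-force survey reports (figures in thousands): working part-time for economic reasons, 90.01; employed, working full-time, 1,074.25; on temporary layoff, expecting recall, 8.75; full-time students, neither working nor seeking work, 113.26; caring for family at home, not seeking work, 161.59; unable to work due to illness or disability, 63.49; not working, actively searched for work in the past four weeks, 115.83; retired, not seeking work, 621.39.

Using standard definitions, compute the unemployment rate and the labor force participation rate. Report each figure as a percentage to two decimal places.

Employed = 90.01 + 1,074.25 = 1,164.26 thousand (anyone who worked, including part-time for economic reasons, counts as employed).
Unemployed = 8.75 + 115.83 = 124.58 thousand (jobless and actively searching, or on temporary layoff).
Labor force = 1,164.26 + 124.58 = 1,288.84 thousand.
Not in labor force = 113.26 + 161.59 + 63.49 + 621.39 = 959.73 thousand (those not working and not actively searching are outside the labor force).
Civilian working-age population = 1,288.84 + 959.73 = 2,248.57 thousand.
Unemployment rate = 124.58 / 1,288.84 = 9.67%.
Labor force participation rate = 1,288.84 / 2,248.57 = 57.32%.

Unemployment rate ≈ 9.67%; labor force participation rate ≈ 57.32%.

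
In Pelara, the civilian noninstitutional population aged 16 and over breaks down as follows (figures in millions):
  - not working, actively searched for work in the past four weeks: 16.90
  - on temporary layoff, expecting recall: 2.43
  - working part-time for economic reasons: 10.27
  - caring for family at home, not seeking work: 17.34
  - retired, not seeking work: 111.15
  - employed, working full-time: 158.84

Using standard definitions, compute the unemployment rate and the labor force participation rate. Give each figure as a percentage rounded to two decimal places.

Unemployment rate ≈ 10.26%; labor force participation rate ≈ 59.46%.

Employed = 10.27 + 158.84 = 169.11 million (anyone who worked, including part-time for economic reasons, counts as employed).
Unemployed = 16.90 + 2.43 = 19.33 million (jobless and actively searching, or on temporary layoff).
Labor force = 169.11 + 19.33 = 188.44 million.
Not in labor force = 17.34 + 111.15 = 128.49 million (those not working and not actively searching are outside the labor force).
Civilian working-age population = 188.44 + 128.49 = 316.93 million.
Unemployment rate = 19.33 / 188.44 = 10.26%.
Labor force participation rate = 188.44 / 316.93 = 59.46%.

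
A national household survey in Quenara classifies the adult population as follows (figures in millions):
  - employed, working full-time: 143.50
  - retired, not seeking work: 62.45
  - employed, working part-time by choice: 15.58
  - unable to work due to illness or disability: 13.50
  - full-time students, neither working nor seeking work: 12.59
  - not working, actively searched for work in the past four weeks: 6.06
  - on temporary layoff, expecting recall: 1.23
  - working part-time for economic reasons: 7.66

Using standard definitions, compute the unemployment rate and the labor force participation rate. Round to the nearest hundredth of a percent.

Unemployment rate ≈ 4.19%; labor force participation rate ≈ 66.28%.

Employed = 143.50 + 15.58 + 7.66 = 166.74 million (anyone who worked, including part-time for economic reasons, counts as employed).
Unemployed = 6.06 + 1.23 = 7.29 million (jobless and actively searching, or on temporary layoff).
Labor force = 166.74 + 7.29 = 174.03 million.
Not in labor force = 62.45 + 13.50 + 12.59 = 88.54 million (those not working and not actively searching are outside the labor force).
Civilian working-age population = 174.03 + 88.54 = 262.57 million.
Unemployment rate = 7.29 / 174.03 = 4.19%.
Labor force participation rate = 174.03 / 262.57 = 66.28%.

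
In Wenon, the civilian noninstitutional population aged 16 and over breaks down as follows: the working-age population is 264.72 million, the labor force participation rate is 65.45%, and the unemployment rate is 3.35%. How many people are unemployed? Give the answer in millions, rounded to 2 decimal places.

Labor force = 0.6545 × 264.72 = 173.26 million.
Unemployed = 0.0335 × 173.26 ≈ 5.80 million.

About 5.80 million are unemployed.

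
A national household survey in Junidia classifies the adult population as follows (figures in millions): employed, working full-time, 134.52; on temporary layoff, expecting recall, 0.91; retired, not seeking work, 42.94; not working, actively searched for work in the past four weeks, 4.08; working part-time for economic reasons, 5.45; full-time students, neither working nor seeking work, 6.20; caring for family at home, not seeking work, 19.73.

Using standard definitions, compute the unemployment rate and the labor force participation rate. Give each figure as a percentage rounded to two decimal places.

Unemployment rate ≈ 3.44%; labor force participation rate ≈ 67.79%.

Employed = 134.52 + 5.45 = 139.97 million (anyone who worked, including part-time for economic reasons, counts as employed).
Unemployed = 0.91 + 4.08 = 4.99 million (jobless and actively searching, or on temporary layoff).
Labor force = 139.97 + 4.99 = 144.96 million.
Not in labor force = 42.94 + 6.20 + 19.73 = 68.87 million (those not working and not actively searching are outside the labor force).
Civilian working-age population = 144.96 + 68.87 = 213.83 million.
Unemployment rate = 4.99 / 144.96 = 3.44%.
Labor force participation rate = 144.96 / 213.83 = 67.79%.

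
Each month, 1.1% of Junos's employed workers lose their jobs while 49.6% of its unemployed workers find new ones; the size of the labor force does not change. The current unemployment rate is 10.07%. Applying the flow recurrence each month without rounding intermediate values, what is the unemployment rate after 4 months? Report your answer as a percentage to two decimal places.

Unemployment rate after four months ≈ 2.64%.

With a fixed labor force, u_{t+1} = u_t + s·(1−u_t) − f·u_t = u_t·(1−s−f) + s.
Here 1−s−f = 0.493 and s = 0.011.
u_1 = 0.100700 × 0.493 + 0.011 = 0.060645.
u_2 = 0.060645 × 0.493 + 0.011 = 0.040898.
u_3 = 0.040898 × 0.493 + 0.011 = 0.031163.
u_4 = 0.031163 × 0.493 + 0.011 = 0.026363.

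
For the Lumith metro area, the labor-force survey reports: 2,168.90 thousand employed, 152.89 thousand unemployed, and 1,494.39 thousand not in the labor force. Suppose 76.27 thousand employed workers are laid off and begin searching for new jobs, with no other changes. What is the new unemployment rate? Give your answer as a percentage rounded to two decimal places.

New unemployment rate ≈ 9.87%.

Initially, labor force = 2,168.90 + 152.89 = 2,321.79 thousand, so u = 152.89/2,321.79 = 6.59%.
After the change, employed falls and unemployed rises by 76.27; labor force unchanged → E = 2,092.63, U = 229.16, labor force = 2,321.79 thousand.
New unemployment rate = 229.16 / 2,321.79 = 9.87%.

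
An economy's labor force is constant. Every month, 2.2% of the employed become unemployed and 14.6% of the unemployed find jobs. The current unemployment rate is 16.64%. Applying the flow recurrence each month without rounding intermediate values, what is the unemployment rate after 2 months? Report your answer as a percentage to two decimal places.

With a fixed labor force, u_{t+1} = u_t + s·(1−u_t) − f·u_t = u_t·(1−s−f) + s.
Here 1−s−f = 0.832 and s = 0.022.
u_1 = 0.166400 × 0.832 + 0.022 = 0.160445.
u_2 = 0.160445 × 0.832 + 0.022 = 0.155490.

Unemployment rate after two months ≈ 15.55%.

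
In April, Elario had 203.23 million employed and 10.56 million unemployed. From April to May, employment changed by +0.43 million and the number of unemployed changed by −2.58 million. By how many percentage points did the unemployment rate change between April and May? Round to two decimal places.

The unemployment rate changed by −1.17 percentage points.

April: labor force = 203.23 + 10.56 = 213.79; u = 10.56/213.79 = 4.94%.
May: labor force = 203.66 + 7.98 = 211.64; u = 7.98/211.64 = 3.77%.
Change = 3.77% − 4.94% = −1.17 pp.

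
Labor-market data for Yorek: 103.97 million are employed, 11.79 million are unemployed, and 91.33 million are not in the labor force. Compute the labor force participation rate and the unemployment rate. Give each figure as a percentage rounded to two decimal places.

Labor force participation rate ≈ 55.90%; unemployment rate ≈ 10.18%.

Labor force = employed + unemployed = 103.97 + 11.79 = 115.76 million.
Working-age population = 115.76 + 91.33 = 207.09 million.
Unemployment rate = 11.79 / 115.76 = 10.18%.
Labor force participation rate = 115.76 / 207.09 = 55.90%.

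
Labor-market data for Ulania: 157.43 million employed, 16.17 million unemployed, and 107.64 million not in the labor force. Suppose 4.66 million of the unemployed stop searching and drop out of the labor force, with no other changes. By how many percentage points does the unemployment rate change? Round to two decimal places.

The unemployment rate changes by −2.50 percentage points.

Initially, labor force = 157.43 + 16.17 = 173.60 million, so u = 16.17/173.60 = 9.31%.
After the change, unemployed and labor force both fall by 4.66 → E = 157.43, U = 11.51, labor force = 168.94 million.
New unemployment rate = 11.51 / 168.94 = 6.81%.
Change = 6.81% − 9.31% = −2.50 percentage points.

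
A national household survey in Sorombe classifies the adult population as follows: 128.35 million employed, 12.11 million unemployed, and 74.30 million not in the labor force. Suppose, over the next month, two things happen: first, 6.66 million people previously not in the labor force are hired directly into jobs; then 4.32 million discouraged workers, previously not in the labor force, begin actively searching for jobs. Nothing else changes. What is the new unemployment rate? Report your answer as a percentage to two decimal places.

Initially, labor force = 128.35 + 12.11 = 140.46 million, so u = 12.11/140.46 = 8.62%.
After the first change, employed and labor force both rise by 6.66; unemployed unchanged → E = 135.01, U = 12.11, labor force = 147.12 million.
After the second change, unemployed and labor force both rise by 4.32 → E = 135.01, U = 16.43, labor force = 151.44 million.
New unemployment rate = 16.43 / 151.44 = 10.85%.

New unemployment rate ≈ 10.85%.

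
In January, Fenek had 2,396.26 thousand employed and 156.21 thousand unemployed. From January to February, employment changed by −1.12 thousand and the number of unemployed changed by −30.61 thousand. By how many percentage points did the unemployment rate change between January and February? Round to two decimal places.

The unemployment rate changed by −1.14 percentage points.

January: labor force = 2,396.26 + 156.21 = 2,552.47; u = 156.21/2,552.47 = 6.12%.
February: labor force = 2,395.14 + 125.60 = 2,520.74; u = 125.60/2,520.74 = 4.98%.
Change = 4.98% − 6.12% = −1.14 pp.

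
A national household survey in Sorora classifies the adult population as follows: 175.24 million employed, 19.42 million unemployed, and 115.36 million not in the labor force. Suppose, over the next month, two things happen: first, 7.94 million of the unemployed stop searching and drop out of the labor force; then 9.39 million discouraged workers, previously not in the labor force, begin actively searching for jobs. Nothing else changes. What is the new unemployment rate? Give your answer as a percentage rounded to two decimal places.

Initially, labor force = 175.24 + 19.42 = 194.66 million, so u = 19.42/194.66 = 9.98%.
After the first change, unemployed and labor force both fall by 7.94 → E = 175.24, U = 11.48, labor force = 186.72 million.
After the second change, unemployed and labor force both rise by 9.39 → E = 175.24, U = 20.87, labor force = 196.11 million.
New unemployment rate = 20.87 / 196.11 = 10.64%.

New unemployment rate ≈ 10.64%.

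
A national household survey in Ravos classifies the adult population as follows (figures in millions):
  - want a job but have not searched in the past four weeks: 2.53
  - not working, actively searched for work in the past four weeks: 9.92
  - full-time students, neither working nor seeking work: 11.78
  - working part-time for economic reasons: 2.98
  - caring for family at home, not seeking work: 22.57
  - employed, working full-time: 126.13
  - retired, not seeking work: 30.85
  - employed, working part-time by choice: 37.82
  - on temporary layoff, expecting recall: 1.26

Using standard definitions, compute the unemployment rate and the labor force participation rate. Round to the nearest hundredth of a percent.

Unemployment rate ≈ 6.28%; labor force participation rate ≈ 72.45%.

Employed = 2.98 + 126.13 + 37.82 = 166.93 million (anyone who worked, including part-time for economic reasons, counts as employed).
Unemployed = 9.92 + 1.26 = 11.18 million (jobless and actively searching, or on temporary layoff).
Labor force = 166.93 + 11.18 = 178.11 million.
Not in labor force = 2.53 + 11.78 + 22.57 + 30.85 = 67.73 million (those not working and not actively searching are outside the labor force — including those who want a job but have given up searching).
Civilian working-age population = 178.11 + 67.73 = 245.84 million.
Unemployment rate = 11.18 / 178.11 = 6.28%.
Labor force participation rate = 178.11 / 245.84 = 72.45%.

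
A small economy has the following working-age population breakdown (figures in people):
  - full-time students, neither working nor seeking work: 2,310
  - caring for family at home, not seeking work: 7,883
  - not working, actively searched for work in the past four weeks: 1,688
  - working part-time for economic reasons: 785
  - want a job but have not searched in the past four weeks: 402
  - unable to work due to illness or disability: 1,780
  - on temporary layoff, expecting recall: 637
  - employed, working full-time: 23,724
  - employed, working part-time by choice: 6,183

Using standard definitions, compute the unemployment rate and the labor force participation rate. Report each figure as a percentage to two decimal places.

Employed = 785 + 23,724 + 6,183 = 30,692 (anyone who worked, including part-time for economic reasons, counts as employed).
Unemployed = 1,688 + 637 = 2,325 (jobless and actively searching, or on temporary layoff).
Labor force = 30,692 + 2,325 = 33,017.
Not in labor force = 2,310 + 7,883 + 402 + 1,780 = 12,375 (those not working and not actively searching are outside the labor force — including those who want a job but have given up searching).
Civilian working-age population = 33,017 + 12,375 = 45,392.
Unemployment rate = 2,325 / 33,017 = 7.04%.
Labor force participation rate = 33,017 / 45,392 = 72.74%.

Unemployment rate ≈ 7.04%; labor force participation rate ≈ 72.74%.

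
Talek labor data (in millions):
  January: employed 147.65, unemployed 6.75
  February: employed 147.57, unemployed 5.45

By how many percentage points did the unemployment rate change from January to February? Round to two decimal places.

The unemployment rate changed by −0.81 percentage points.

January: labor force = 147.65 + 6.75 = 154.40; u = 6.75/154.40 = 4.37%.
February: labor force = 147.57 + 5.45 = 153.02; u = 5.45/153.02 = 3.56%.
Change = 3.56% − 4.37% = −0.81 pp.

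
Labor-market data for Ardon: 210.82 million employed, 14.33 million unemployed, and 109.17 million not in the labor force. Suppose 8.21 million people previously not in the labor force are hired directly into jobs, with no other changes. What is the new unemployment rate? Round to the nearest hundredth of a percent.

Initially, labor force = 210.82 + 14.33 = 225.15 million, so u = 14.33/225.15 = 6.36%.
After the change, employed and labor force both rise by 8.21; unemployed unchanged → E = 219.03, U = 14.33, labor force = 233.36 million.
New unemployment rate = 14.33 / 233.36 = 6.14%.

New unemployment rate ≈ 6.14%.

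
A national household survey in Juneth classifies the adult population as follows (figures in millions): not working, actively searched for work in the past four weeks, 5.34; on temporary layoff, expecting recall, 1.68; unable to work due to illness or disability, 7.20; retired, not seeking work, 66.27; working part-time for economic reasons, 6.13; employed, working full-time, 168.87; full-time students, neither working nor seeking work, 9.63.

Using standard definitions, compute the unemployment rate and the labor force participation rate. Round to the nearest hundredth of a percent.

Employed = 6.13 + 168.87 = 175.00 million (anyone who worked, including part-time for economic reasons, counts as employed).
Unemployed = 5.34 + 1.68 = 7.02 million (jobless and actively searching, or on temporary layoff).
Labor force = 175.00 + 7.02 = 182.02 million.
Not in labor force = 7.20 + 66.27 + 9.63 = 83.10 million (those not working and not actively searching are outside the labor force).
Civilian working-age population = 182.02 + 83.10 = 265.12 million.
Unemployment rate = 7.02 / 182.02 = 3.86%.
Labor force participation rate = 182.02 / 265.12 = 68.66%.

Unemployment rate ≈ 3.86%; labor force participation rate ≈ 68.66%.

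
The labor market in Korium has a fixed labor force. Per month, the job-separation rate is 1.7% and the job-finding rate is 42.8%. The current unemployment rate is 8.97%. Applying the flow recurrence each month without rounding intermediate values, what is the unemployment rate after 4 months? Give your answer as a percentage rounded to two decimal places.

Unemployment rate after four months ≈ 4.31%.

With a fixed labor force, u_{t+1} = u_t + s·(1−u_t) − f·u_t = u_t·(1−s−f) + s.
Here 1−s−f = 0.555 and s = 0.017.
u_1 = 0.089700 × 0.555 + 0.017 = 0.066784.
u_2 = 0.066784 × 0.555 + 0.017 = 0.054065.
u_3 = 0.054065 × 0.555 + 0.017 = 0.047006.
u_4 = 0.047006 × 0.555 + 0.017 = 0.043088.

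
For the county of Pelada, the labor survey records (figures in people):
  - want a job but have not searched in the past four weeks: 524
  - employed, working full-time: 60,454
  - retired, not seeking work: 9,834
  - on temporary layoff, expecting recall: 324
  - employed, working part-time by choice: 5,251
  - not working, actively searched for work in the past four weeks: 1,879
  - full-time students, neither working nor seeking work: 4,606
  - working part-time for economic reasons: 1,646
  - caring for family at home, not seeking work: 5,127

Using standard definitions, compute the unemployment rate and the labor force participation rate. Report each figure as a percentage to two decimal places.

Unemployment rate ≈ 3.17%; labor force participation rate ≈ 77.59%.

Employed = 60,454 + 5,251 + 1,646 = 67,351 (anyone who worked, including part-time for economic reasons, counts as employed).
Unemployed = 324 + 1,879 = 2,203 (jobless and actively searching, or on temporary layoff).
Labor force = 67,351 + 2,203 = 69,554.
Not in labor force = 524 + 9,834 + 4,606 + 5,127 = 20,091 (those not working and not actively searching are outside the labor force — including those who want a job but have given up searching).
Civilian working-age population = 69,554 + 20,091 = 89,645.
Unemployment rate = 2,203 / 69,554 = 3.17%.
Labor force participation rate = 69,554 / 89,645 = 77.59%.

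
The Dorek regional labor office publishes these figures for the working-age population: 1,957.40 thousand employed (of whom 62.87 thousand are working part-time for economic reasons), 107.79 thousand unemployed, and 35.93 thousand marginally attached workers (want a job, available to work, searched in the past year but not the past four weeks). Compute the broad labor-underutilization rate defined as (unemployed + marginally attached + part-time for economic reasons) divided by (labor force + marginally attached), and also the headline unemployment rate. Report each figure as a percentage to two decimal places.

Broad underutilization rate ≈ 9.83%; headline unemployment rate ≈ 5.22%.

Labor force = 1,957.40 + 107.79 = 2,065.19 thousand.
Numerator = 107.79 + 35.93 + 62.87 = 206.59 thousand.
Denominator = 2,065.19 + 35.93 = 2,101.12 thousand.
Broad rate = 206.59 / 2,101.12 = 9.83%.
Headline unemployment rate = 107.79 / 2,065.19 = 5.22%.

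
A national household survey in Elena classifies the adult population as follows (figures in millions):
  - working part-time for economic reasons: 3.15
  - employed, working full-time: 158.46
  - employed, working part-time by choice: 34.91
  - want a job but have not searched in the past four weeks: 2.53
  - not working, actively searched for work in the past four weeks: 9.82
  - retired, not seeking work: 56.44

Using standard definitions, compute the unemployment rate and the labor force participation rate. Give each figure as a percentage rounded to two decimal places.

Employed = 3.15 + 158.46 + 34.91 = 196.52 million (anyone who worked, including part-time for economic reasons, counts as employed).
Unemployed = 9.82 million.
Labor force = 196.52 + 9.82 = 206.34 million.
Not in labor force = 2.53 + 56.44 = 58.97 million (those not working and not actively searching are outside the labor force — including those who want a job but have given up searching).
Civilian working-age population = 206.34 + 58.97 = 265.31 million.
Unemployment rate = 9.82 / 206.34 = 4.76%.
Labor force participation rate = 206.34 / 265.31 = 77.77%.

Unemployment rate ≈ 4.76%; labor force participation rate ≈ 77.77%.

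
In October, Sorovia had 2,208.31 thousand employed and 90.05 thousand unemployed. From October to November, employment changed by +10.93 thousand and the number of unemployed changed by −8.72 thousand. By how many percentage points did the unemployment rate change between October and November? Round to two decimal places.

The unemployment rate changed by −0.38 percentage points.

October: labor force = 2,208.31 + 90.05 = 2,298.36; u = 90.05/2,298.36 = 3.92%.
November: labor force = 2,219.24 + 81.33 = 2,300.57; u = 81.33/2,300.57 = 3.54%.
Change = 3.54% − 3.92% = −0.38 pp.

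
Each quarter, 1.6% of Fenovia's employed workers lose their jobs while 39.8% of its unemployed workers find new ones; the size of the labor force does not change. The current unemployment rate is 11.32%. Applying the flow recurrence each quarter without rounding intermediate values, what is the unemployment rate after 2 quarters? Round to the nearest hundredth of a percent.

Unemployment rate after two quarters ≈ 6.42%.

With a fixed labor force, u_{t+1} = u_t + s·(1−u_t) − f·u_t = u_t·(1−s−f) + s.
Here 1−s−f = 0.586 and s = 0.016.
u_1 = 0.113200 × 0.586 + 0.016 = 0.082335.
u_2 = 0.082335 × 0.586 + 0.016 = 0.064248.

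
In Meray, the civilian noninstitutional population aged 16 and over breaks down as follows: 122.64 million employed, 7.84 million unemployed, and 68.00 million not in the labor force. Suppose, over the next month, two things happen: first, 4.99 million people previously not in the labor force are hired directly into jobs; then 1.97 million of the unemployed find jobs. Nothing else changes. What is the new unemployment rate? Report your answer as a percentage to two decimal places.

Initially, labor force = 122.64 + 7.84 = 130.48 million, so u = 7.84/130.48 = 6.01%.
After the first change, employed and labor force both rise by 4.99; unemployed unchanged → E = 127.63, U = 7.84, labor force = 135.47 million.
After the second change, unemployed falls and employed rises by 1.97; labor force unchanged → E = 129.60, U = 5.87, labor force = 135.47 million.
New unemployment rate = 5.87 / 135.47 = 4.33%.

New unemployment rate ≈ 4.33%.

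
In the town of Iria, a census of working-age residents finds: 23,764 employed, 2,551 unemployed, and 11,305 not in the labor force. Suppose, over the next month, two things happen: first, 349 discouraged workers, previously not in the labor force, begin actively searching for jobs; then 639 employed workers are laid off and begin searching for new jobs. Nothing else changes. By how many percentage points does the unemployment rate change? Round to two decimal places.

Initially, labor force = 23,764 + 2,551 = 26,315, so u = 2,551/26,315 = 9.69%.
After the first change, unemployed and labor force both rise by 349 → E = 23,764, U = 2,900, labor force = 26,664.
After the second change, employed falls and unemployed rises by 639; labor force unchanged → E = 23,125, U = 3,539, labor force = 26,664.
New unemployment rate = 3,539 / 26,664 = 13.27%.
Change = 13.27% − 9.69% = +3.58 percentage points.

The unemployment rate changes by +3.58 percentage points.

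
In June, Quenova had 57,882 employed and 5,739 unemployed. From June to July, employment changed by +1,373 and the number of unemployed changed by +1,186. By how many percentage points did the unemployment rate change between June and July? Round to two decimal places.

June: labor force = 57,882 + 5,739 = 63,621; u = 5,739/63,621 = 9.02%.
July: labor force = 59,255 + 6,925 = 66,180; u = 6,925/66,180 = 10.46%.
Change = 10.46% − 9.02% = +1.44 pp.

The unemployment rate changed by +1.44 percentage points.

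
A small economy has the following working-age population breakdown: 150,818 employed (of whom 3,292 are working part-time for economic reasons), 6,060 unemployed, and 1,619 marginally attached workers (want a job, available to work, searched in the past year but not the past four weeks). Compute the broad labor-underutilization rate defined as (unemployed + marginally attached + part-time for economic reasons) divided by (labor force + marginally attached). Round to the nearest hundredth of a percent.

Labor force = 150,818 + 6,060 = 156,878.
Numerator = 6,060 + 1,619 + 3,292 = 10,971.
Denominator = 156,878 + 1,619 = 158,497.
Broad rate = 10,971 / 158,497 = 6.92%.

Broad underutilization rate ≈ 6.92%.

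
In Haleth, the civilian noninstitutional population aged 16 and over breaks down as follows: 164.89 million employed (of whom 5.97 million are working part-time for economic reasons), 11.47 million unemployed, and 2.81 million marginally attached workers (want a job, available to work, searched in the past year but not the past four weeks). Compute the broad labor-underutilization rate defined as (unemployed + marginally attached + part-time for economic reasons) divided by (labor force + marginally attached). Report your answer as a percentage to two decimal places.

Broad underutilization rate ≈ 11.30%.

Labor force = 164.89 + 11.47 = 176.36 million.
Numerator = 11.47 + 2.81 + 5.97 = 20.25 million.
Denominator = 176.36 + 2.81 = 179.17 million.
Broad rate = 20.25 / 179.17 = 11.30%.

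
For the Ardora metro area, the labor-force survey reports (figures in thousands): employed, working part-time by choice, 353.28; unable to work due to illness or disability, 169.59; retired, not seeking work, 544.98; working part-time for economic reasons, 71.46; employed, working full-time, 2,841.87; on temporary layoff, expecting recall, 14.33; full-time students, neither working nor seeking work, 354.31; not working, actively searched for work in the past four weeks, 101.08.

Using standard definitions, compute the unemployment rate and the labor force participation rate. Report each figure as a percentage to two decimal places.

Unemployment rate ≈ 3.41%; labor force participation rate ≈ 75.99%.

Employed = 353.28 + 71.46 + 2,841.87 = 3,266.61 thousand (anyone who worked, including part-time for economic reasons, counts as employed).
Unemployed = 14.33 + 101.08 = 115.41 thousand (jobless and actively searching, or on temporary layoff).
Labor force = 3,266.61 + 115.41 = 3,382.02 thousand.
Not in labor force = 169.59 + 544.98 + 354.31 = 1,068.88 thousand (those not working and not actively searching are outside the labor force).
Civilian working-age population = 3,382.02 + 1,068.88 = 4,450.90 thousand.
Unemployment rate = 115.41 / 3,382.02 = 3.41%.
Labor force participation rate = 3,382.02 / 4,450.90 = 75.99%.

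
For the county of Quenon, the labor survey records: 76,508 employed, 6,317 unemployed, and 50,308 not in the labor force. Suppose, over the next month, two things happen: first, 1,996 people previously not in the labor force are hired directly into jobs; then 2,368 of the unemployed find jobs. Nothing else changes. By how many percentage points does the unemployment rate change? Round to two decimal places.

Initially, labor force = 76,508 + 6,317 = 82,825, so u = 6,317/82,825 = 7.63%.
After the first change, employed and labor force both rise by 1,996; unemployed unchanged → E = 78,504, U = 6,317, labor force = 84,821.
After the second change, unemployed falls and employed rises by 2,368; labor force unchanged → E = 80,872, U = 3,949, labor force = 84,821.
New unemployment rate = 3,949 / 84,821 = 4.66%.
Change = 4.66% − 7.63% = −2.97 percentage points.

The unemployment rate changes by −2.97 percentage points.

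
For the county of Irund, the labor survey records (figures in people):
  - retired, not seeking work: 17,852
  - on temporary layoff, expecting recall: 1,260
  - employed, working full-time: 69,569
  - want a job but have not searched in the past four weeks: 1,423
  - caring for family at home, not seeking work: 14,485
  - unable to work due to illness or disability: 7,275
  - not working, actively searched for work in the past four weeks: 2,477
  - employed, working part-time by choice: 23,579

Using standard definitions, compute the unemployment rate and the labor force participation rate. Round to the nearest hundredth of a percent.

Unemployment rate ≈ 3.86%; labor force participation rate ≈ 70.25%.

Employed = 69,569 + 23,579 = 93,148.
Unemployed = 1,260 + 2,477 = 3,737 (jobless and actively searching, or on temporary layoff).
Labor force = 93,148 + 3,737 = 96,885.
Not in labor force = 17,852 + 1,423 + 14,485 + 7,275 = 41,035 (those not working and not actively searching are outside the labor force — including those who want a job but have given up searching).
Civilian working-age population = 96,885 + 41,035 = 137,920.
Unemployment rate = 3,737 / 96,885 = 3.86%.
Labor force participation rate = 96,885 / 137,920 = 70.25%.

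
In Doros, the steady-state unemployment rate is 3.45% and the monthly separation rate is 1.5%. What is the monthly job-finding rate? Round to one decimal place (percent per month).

Job-finding rate ≈ 42.0% per month.

From u* = s/(s+f): f = s·(1−u)/u.
f = 1.5 × (1 − 0.0345) / 0.0345 = 1.4483 / 0.0345 ≈ 42.0% per month.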